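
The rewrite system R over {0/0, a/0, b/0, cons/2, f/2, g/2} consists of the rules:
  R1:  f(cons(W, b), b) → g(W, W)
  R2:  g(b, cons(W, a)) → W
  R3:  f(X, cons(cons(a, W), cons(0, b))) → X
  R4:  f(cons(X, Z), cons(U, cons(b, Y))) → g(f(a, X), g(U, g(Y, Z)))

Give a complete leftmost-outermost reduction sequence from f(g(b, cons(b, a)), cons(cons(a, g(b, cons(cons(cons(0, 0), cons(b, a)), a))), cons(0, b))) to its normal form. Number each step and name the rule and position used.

1. f(g(b, cons(b, a)), cons(cons(a, g(b, cons(cons(cons(0, 0), cons(b, a)), a))), cons(0, b)))  →  g(b, cons(b, a))   [R3 at ε]
2. g(b, cons(b, a))  →  b   [R2 at ε]

b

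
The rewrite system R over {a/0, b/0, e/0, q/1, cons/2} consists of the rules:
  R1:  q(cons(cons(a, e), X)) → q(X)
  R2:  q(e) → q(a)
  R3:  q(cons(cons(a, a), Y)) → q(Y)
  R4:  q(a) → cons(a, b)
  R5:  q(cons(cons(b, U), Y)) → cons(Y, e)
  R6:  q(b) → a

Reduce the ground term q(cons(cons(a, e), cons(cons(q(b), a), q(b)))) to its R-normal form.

cons(a, b)

1. q(cons(cons(a, e), cons(cons(q(b), a), q(b))))  →  q(cons(cons(q(b), a), q(b)))   [R1 at ε]
2. q(cons(cons(q(b), a), q(b)))  →  q(cons(cons(a, a), q(b)))   [R6 at 1.1.1]
3. q(cons(cons(a, a), q(b)))  →  q(q(b))   [R3 at ε]
4. q(q(b))  →  q(a)   [R6 at 1]
5. q(a)  →  cons(a, b)   [R4 at ε]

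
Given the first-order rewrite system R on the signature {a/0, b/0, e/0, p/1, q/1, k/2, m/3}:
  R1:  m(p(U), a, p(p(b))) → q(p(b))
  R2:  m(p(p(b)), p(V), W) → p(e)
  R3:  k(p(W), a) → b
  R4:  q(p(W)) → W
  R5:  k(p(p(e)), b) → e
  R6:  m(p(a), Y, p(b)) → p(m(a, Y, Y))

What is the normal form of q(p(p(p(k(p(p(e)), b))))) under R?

1. q(p(p(p(k(p(p(e)), b)))))  →  p(p(k(p(p(e)), b)))   [R4 at ε]
2. p(p(k(p(p(e)), b)))  →  p(p(e))   [R5 at 1.1]

p(p(e))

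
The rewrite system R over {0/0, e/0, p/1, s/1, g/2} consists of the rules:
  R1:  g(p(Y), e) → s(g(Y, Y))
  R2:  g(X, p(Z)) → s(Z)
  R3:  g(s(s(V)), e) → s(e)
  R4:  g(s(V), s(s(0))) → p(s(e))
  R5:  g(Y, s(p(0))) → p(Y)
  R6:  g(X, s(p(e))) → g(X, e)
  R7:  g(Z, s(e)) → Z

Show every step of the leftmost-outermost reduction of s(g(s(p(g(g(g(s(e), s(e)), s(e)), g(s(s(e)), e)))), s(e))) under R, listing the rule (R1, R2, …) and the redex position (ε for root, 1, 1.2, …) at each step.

1. s(g(s(p(g(g(g(s(e), s(e)), s(e)), g(s(s(e)), e)))), s(e)))  →  s(s(p(g(g(g(s(e), s(e)), s(e)), g(s(s(e)), e)))))   [R7 at 1]
2. s(s(p(g(g(g(s(e), s(e)), s(e)), g(s(s(e)), e)))))  →  s(s(p(g(g(s(e), s(e)), g(s(s(e)), e)))))   [R7 at 1.1.1.1]
3. s(s(p(g(g(s(e), s(e)), g(s(s(e)), e)))))  →  s(s(p(g(s(e), g(s(s(e)), e)))))   [R7 at 1.1.1.1]
4. s(s(p(g(s(e), g(s(s(e)), e)))))  →  s(s(p(g(s(e), s(e)))))   [R3 at 1.1.1.2]
5. s(s(p(g(s(e), s(e)))))  →  s(s(p(s(e))))   [R7 at 1.1.1]

s(s(p(s(e))))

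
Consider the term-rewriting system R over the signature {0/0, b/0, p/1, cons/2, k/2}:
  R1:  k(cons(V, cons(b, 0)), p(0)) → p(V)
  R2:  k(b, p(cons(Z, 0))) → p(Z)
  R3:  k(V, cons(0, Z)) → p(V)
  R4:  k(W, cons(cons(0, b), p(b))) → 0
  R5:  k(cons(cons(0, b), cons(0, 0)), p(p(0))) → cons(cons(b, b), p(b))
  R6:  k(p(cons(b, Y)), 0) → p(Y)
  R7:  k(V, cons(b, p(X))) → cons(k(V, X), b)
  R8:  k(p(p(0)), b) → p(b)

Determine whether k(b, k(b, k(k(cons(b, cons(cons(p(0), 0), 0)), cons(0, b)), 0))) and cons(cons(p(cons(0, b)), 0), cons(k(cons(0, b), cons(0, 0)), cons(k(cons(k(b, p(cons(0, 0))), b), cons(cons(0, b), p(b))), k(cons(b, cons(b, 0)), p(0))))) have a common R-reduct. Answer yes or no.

Reduce t₁ = k(b, k(b, k(k(cons(b, cons(cons(p(0), 0), 0)), cons(0, b)), 0))):
1. k(b, k(b, k(k(cons(b, cons(cons(p(0), 0), 0)), cons(0, b)), 0)))  →  k(b, k(b, k(p(cons(b, cons(cons(p(0), 0), 0))), 0)))   [R3 at 2.2.1]
2. k(b, k(b, k(p(cons(b, cons(cons(p(0), 0), 0))), 0)))  →  k(b, k(b, p(cons(cons(p(0), 0), 0))))   [R6 at 2.2]
3. k(b, k(b, p(cons(cons(p(0), 0), 0))))  →  k(b, p(cons(p(0), 0)))   [R2 at 2]
4. k(b, p(cons(p(0), 0)))  →  p(p(0))   [R2 at ε]

Reduce t₂ = cons(cons(p(cons(0, b)), 0), cons(k(cons(0, b), cons(0, 0)), cons(k(cons(k(b, p(cons(0, 0))), b), cons(cons(0, b), p(b))), k(cons(b, cons(b, 0)), p(0))))):
1. cons(cons(p(cons(0, b)), 0), cons(k(cons(0, b), cons(0, 0)), cons(k(cons(k(b, p(cons(0, 0))), b), cons(cons(0, b), p(b))), k(cons(b, cons(b, 0)), p(0)))))  →  cons(cons(p(cons(0, b)), 0), cons(p(cons(0, b)), cons(k(cons(k(b, p(cons(0, 0))), b), cons(cons(0, b), p(b))), k(cons(b, cons(b, 0)), p(0)))))   [R3 at 2.1]
2. cons(cons(p(cons(0, b)), 0), cons(p(cons(0, b)), cons(k(cons(k(b, p(cons(0, 0))), b), cons(cons(0, b), p(b))), k(cons(b, cons(b, 0)), p(0)))))  →  cons(cons(p(cons(0, b)), 0), cons(p(cons(0, b)), cons(0, k(cons(b, cons(b, 0)), p(0)))))   [R4 at 2.2.1]
3. cons(cons(p(cons(0, b)), 0), cons(p(cons(0, b)), cons(0, k(cons(b, cons(b, 0)), p(0)))))  →  cons(cons(p(cons(0, b)), 0), cons(p(cons(0, b)), cons(0, p(b))))   [R1 at 2.2.2]

no — NF(t₁) = p(p(0)), NF(t₂) = cons(cons(p(cons(0, b)), 0), cons(p(cons(0, b)), cons(0, p(b))))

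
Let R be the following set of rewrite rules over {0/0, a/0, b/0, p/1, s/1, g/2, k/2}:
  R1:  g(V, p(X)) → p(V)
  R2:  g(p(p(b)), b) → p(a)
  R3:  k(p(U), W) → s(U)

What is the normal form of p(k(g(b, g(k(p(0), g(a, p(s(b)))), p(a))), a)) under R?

p(s(b))

1. p(k(g(b, g(k(p(0), g(a, p(s(b)))), p(a))), a))  →  p(k(g(b, p(k(p(0), g(a, p(s(b)))))), a))   [R1 at 1.1.2]
2. p(k(g(b, p(k(p(0), g(a, p(s(b)))))), a))  →  p(k(p(b), a))   [R1 at 1.1]
3. p(k(p(b), a))  →  p(s(b))   [R3 at 1]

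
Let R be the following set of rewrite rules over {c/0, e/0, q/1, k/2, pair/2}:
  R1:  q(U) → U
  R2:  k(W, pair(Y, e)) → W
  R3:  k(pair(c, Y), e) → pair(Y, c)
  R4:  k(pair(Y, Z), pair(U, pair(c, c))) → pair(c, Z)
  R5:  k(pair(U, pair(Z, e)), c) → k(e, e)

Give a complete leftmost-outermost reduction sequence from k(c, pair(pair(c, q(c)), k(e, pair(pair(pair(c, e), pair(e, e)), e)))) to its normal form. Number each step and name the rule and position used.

1. k(c, pair(pair(c, q(c)), k(e, pair(pair(pair(c, e), pair(e, e)), e))))  →  k(c, pair(pair(c, c), k(e, pair(pair(pair(c, e), pair(e, e)), e))))   [R1 at 2.1.2]
2. k(c, pair(pair(c, c), k(e, pair(pair(pair(c, e), pair(e, e)), e))))  →  k(c, pair(pair(c, c), e))   [R2 at 2.2]
3. k(c, pair(pair(c, c), e))  →  c   [R2 at ε]

c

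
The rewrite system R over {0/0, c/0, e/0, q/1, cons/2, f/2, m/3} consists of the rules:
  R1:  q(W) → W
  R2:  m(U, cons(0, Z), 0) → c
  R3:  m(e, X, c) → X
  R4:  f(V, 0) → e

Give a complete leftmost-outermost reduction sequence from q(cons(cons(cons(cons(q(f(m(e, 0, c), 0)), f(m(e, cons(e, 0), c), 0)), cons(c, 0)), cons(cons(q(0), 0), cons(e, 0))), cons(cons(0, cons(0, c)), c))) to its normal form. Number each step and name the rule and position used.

cons(cons(cons(cons(e, e), cons(c, 0)), cons(cons(0, 0), cons(e, 0))), cons(cons(0, cons(0, c)), c))

1. q(cons(cons(cons(cons(q(f(m(e, 0, c), 0)), f(m(e, cons(e, 0), c), 0)), cons(c, 0)), cons(cons(q(0), 0), cons(e, 0))), cons(cons(0, cons(0, c)), c)))  →  cons(cons(cons(cons(q(f(m(e, 0, c), 0)), f(m(e, cons(e, 0), c), 0)), cons(c, 0)), cons(cons(q(0), 0), cons(e, 0))), cons(cons(0, cons(0, c)), c))   [R1 at ε]
2. cons(cons(cons(cons(q(f(m(e, 0, c), 0)), f(m(e, cons(e, 0), c), 0)), cons(c, 0)), cons(cons(q(0), 0), cons(e, 0))), cons(cons(0, cons(0, c)), c))  →  cons(cons(cons(cons(f(m(e, 0, c), 0), f(m(e, cons(e, 0), c), 0)), cons(c, 0)), cons(cons(q(0), 0), cons(e, 0))), cons(cons(0, cons(0, c)), c))   [R1 at 1.1.1.1]
3. cons(cons(cons(cons(f(m(e, 0, c), 0), f(m(e, cons(e, 0), c), 0)), cons(c, 0)), cons(cons(q(0), 0), cons(e, 0))), cons(cons(0, cons(0, c)), c))  →  cons(cons(cons(cons(e, f(m(e, cons(e, 0), c), 0)), cons(c, 0)), cons(cons(q(0), 0), cons(e, 0))), cons(cons(0, cons(0, c)), c))   [R4 at 1.1.1.1]
4. cons(cons(cons(cons(e, f(m(e, cons(e, 0), c), 0)), cons(c, 0)), cons(cons(q(0), 0), cons(e, 0))), cons(cons(0, cons(0, c)), c))  →  cons(cons(cons(cons(e, e), cons(c, 0)), cons(cons(q(0), 0), cons(e, 0))), cons(cons(0, cons(0, c)), c))   [R4 at 1.1.1.2]
5. cons(cons(cons(cons(e, e), cons(c, 0)), cons(cons(q(0), 0), cons(e, 0))), cons(cons(0, cons(0, c)), c))  →  cons(cons(cons(cons(e, e), cons(c, 0)), cons(cons(0, 0), cons(e, 0))), cons(cons(0, cons(0, c)), c))   [R1 at 1.2.1.1]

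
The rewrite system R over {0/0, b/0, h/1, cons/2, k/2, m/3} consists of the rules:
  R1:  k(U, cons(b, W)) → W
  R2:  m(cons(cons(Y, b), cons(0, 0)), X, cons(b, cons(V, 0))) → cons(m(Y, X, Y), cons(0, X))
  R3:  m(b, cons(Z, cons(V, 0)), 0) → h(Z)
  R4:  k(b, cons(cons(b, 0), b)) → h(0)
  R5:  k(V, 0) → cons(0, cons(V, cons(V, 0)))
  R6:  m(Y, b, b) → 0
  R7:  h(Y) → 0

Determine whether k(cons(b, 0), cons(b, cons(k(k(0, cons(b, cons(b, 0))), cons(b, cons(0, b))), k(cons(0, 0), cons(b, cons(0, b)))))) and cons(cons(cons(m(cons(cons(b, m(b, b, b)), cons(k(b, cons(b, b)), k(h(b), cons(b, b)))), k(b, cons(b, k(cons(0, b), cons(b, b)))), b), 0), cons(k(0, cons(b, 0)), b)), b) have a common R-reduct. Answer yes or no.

no — NF(t₁) = cons(cons(0, b), cons(0, b)), NF(t₂) = cons(cons(cons(0, 0), cons(0, b)), b)

Reduce t₁ = k(cons(b, 0), cons(b, cons(k(k(0, cons(b, cons(b, 0))), cons(b, cons(0, b))), k(cons(0, 0), cons(b, cons(0, b)))))):
1. k(cons(b, 0), cons(b, cons(k(k(0, cons(b, cons(b, 0))), cons(b, cons(0, b))), k(cons(0, 0), cons(b, cons(0, b))))))  →  cons(k(k(0, cons(b, cons(b, 0))), cons(b, cons(0, b))), k(cons(0, 0), cons(b, cons(0, b))))   [R1 at ε]
2. cons(k(k(0, cons(b, cons(b, 0))), cons(b, cons(0, b))), k(cons(0, 0), cons(b, cons(0, b))))  →  cons(cons(0, b), k(cons(0, 0), cons(b, cons(0, b))))   [R1 at 1]
3. cons(cons(0, b), k(cons(0, 0), cons(b, cons(0, b))))  →  cons(cons(0, b), cons(0, b))   [R1 at 2]

Reduce t₂ = cons(cons(cons(m(cons(cons(b, m(b, b, b)), cons(k(b, cons(b, b)), k(h(b), cons(b, b)))), k(b, cons(b, k(cons(0, b), cons(b, b)))), b), 0), cons(k(0, cons(b, 0)), b)), b):
1. cons(cons(cons(m(cons(cons(b, m(b, b, b)), cons(k(b, cons(b, b)), k(h(b), cons(b, b)))), k(b, cons(b, k(cons(0, b), cons(b, b)))), b), 0), cons(k(0, cons(b, 0)), b)), b)  →  cons(cons(cons(m(cons(cons(b, 0), cons(k(b, cons(b, b)), k(h(b), cons(b, b)))), k(b, cons(b, k(cons(0, b), cons(b, b)))), b), 0), cons(k(0, cons(b, 0)), b)), b)   [R6 at 1.1.1.1.1.2]
2. cons(cons(cons(m(cons(cons(b, 0), cons(k(b, cons(b, b)), k(h(b), cons(b, b)))), k(b, cons(b, k(cons(0, b), cons(b, b)))), b), 0), cons(k(0, cons(b, 0)), b)), b)  →  cons(cons(cons(m(cons(cons(b, 0), cons(b, k(h(b), cons(b, b)))), k(b, cons(b, k(cons(0, b), cons(b, b)))), b), 0), cons(k(0, cons(b, 0)), b)), b)   [R1 at 1.1.1.1.2.1]
3. cons(cons(cons(m(cons(cons(b, 0), cons(b, k(h(b), cons(b, b)))), k(b, cons(b, k(cons(0, b), cons(b, b)))), b), 0), cons(k(0, cons(b, 0)), b)), b)  →  cons(cons(cons(m(cons(cons(b, 0), cons(b, b)), k(b, cons(b, k(cons(0, b), cons(b, b)))), b), 0), cons(k(0, cons(b, 0)), b)), b)   [R1 at 1.1.1.1.2.2]
4. cons(cons(cons(m(cons(cons(b, 0), cons(b, b)), k(b, cons(b, k(cons(0, b), cons(b, b)))), b), 0), cons(k(0, cons(b, 0)), b)), b)  →  cons(cons(cons(m(cons(cons(b, 0), cons(b, b)), k(cons(0, b), cons(b, b)), b), 0), cons(k(0, cons(b, 0)), b)), b)   [R1 at 1.1.1.2]
5. cons(cons(cons(m(cons(cons(b, 0), cons(b, b)), k(cons(0, b), cons(b, b)), b), 0), cons(k(0, cons(b, 0)), b)), b)  →  cons(cons(cons(m(cons(cons(b, 0), cons(b, b)), b, b), 0), cons(k(0, cons(b, 0)), b)), b)   [R1 at 1.1.1.2]
6. cons(cons(cons(m(cons(cons(b, 0), cons(b, b)), b, b), 0), cons(k(0, cons(b, 0)), b)), b)  →  cons(cons(cons(0, 0), cons(k(0, cons(b, 0)), b)), b)   [R6 at 1.1.1]
7. cons(cons(cons(0, 0), cons(k(0, cons(b, 0)), b)), b)  →  cons(cons(cons(0, 0), cons(0, b)), b)   [R1 at 1.2.1]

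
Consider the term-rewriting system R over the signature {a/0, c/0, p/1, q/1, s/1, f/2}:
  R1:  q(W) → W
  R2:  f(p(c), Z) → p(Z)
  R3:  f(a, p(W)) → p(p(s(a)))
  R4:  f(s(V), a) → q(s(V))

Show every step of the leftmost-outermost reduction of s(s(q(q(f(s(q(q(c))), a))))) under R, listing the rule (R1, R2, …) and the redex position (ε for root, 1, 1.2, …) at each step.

1. s(s(q(q(f(s(q(q(c))), a)))))  →  s(s(q(f(s(q(q(c))), a))))   [R1 at 1.1]
2. s(s(q(f(s(q(q(c))), a))))  →  s(s(f(s(q(q(c))), a)))   [R1 at 1.1]
3. s(s(f(s(q(q(c))), a)))  →  s(s(q(s(q(q(c))))))   [R4 at 1.1]
4. s(s(q(s(q(q(c))))))  →  s(s(s(q(q(c)))))   [R1 at 1.1]
5. s(s(s(q(q(c)))))  →  s(s(s(q(c))))   [R1 at 1.1.1]
6. s(s(s(q(c))))  →  s(s(s(c)))   [R1 at 1.1.1]

s(s(s(c)))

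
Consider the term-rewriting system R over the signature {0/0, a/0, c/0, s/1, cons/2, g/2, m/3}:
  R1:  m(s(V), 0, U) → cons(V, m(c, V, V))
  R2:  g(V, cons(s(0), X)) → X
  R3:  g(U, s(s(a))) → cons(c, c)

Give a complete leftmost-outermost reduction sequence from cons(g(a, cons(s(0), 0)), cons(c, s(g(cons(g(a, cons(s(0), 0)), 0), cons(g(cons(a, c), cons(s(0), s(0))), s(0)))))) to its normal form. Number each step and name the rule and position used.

cons(0, cons(c, s(s(0))))

1. cons(g(a, cons(s(0), 0)), cons(c, s(g(cons(g(a, cons(s(0), 0)), 0), cons(g(cons(a, c), cons(s(0), s(0))), s(0))))))  →  cons(0, cons(c, s(g(cons(g(a, cons(s(0), 0)), 0), cons(g(cons(a, c), cons(s(0), s(0))), s(0))))))   [R2 at 1]
2. cons(0, cons(c, s(g(cons(g(a, cons(s(0), 0)), 0), cons(g(cons(a, c), cons(s(0), s(0))), s(0))))))  →  cons(0, cons(c, s(g(cons(0, 0), cons(g(cons(a, c), cons(s(0), s(0))), s(0))))))   [R2 at 2.2.1.1.1]
3. cons(0, cons(c, s(g(cons(0, 0), cons(g(cons(a, c), cons(s(0), s(0))), s(0))))))  →  cons(0, cons(c, s(g(cons(0, 0), cons(s(0), s(0))))))   [R2 at 2.2.1.2.1]
4. cons(0, cons(c, s(g(cons(0, 0), cons(s(0), s(0))))))  →  cons(0, cons(c, s(s(0))))   [R2 at 2.2.1]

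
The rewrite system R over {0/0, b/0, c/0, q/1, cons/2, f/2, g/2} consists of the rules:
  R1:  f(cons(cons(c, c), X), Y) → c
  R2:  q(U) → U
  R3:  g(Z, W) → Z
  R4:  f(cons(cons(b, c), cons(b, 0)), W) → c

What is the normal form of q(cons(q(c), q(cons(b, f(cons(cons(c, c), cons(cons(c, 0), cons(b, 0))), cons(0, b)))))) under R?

1. q(cons(q(c), q(cons(b, f(cons(cons(c, c), cons(cons(c, 0), cons(b, 0))), cons(0, b))))))  →  cons(q(c), q(cons(b, f(cons(cons(c, c), cons(cons(c, 0), cons(b, 0))), cons(0, b)))))   [R2 at ε]
2. cons(q(c), q(cons(b, f(cons(cons(c, c), cons(cons(c, 0), cons(b, 0))), cons(0, b)))))  →  cons(c, q(cons(b, f(cons(cons(c, c), cons(cons(c, 0), cons(b, 0))), cons(0, b)))))   [R2 at 1]
3. cons(c, q(cons(b, f(cons(cons(c, c), cons(cons(c, 0), cons(b, 0))), cons(0, b)))))  →  cons(c, cons(b, f(cons(cons(c, c), cons(cons(c, 0), cons(b, 0))), cons(0, b))))   [R2 at 2]
4. cons(c, cons(b, f(cons(cons(c, c), cons(cons(c, 0), cons(b, 0))), cons(0, b))))  →  cons(c, cons(b, c))   [R1 at 2.2]

cons(c, cons(b, c))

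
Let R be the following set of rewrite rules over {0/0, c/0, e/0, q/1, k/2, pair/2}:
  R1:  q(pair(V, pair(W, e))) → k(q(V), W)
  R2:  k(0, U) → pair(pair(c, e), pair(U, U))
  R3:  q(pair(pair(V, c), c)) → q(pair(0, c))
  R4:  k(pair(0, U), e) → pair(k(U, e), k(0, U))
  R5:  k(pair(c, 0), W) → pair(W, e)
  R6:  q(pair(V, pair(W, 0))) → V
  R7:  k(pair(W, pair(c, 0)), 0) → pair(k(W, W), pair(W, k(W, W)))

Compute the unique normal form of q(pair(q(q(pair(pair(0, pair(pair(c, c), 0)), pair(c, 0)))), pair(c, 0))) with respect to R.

0

1. q(pair(q(q(pair(pair(0, pair(pair(c, c), 0)), pair(c, 0)))), pair(c, 0)))  →  q(q(pair(pair(0, pair(pair(c, c), 0)), pair(c, 0))))   [R6 at ε]
2. q(q(pair(pair(0, pair(pair(c, c), 0)), pair(c, 0))))  →  q(pair(0, pair(pair(c, c), 0)))   [R6 at 1]
3. q(pair(0, pair(pair(c, c), 0)))  →  0   [R6 at ε]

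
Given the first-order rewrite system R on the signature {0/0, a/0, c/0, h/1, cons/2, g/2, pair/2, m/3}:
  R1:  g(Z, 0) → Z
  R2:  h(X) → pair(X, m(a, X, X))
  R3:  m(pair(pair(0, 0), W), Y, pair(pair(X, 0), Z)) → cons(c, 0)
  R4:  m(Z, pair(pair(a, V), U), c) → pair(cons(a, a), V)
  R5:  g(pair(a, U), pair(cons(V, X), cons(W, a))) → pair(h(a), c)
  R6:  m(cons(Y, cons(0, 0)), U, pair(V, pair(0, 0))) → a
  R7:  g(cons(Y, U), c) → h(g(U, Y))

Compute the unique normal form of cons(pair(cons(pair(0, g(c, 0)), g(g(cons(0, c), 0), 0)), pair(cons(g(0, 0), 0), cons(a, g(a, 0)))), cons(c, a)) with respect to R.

1. cons(pair(cons(pair(0, g(c, 0)), g(g(cons(0, c), 0), 0)), pair(cons(g(0, 0), 0), cons(a, g(a, 0)))), cons(c, a))  →  cons(pair(cons(pair(0, c), g(g(cons(0, c), 0), 0)), pair(cons(g(0, 0), 0), cons(a, g(a, 0)))), cons(c, a))   [R1 at 1.1.1.2]
2. cons(pair(cons(pair(0, c), g(g(cons(0, c), 0), 0)), pair(cons(g(0, 0), 0), cons(a, g(a, 0)))), cons(c, a))  →  cons(pair(cons(pair(0, c), g(cons(0, c), 0)), pair(cons(g(0, 0), 0), cons(a, g(a, 0)))), cons(c, a))   [R1 at 1.1.2]
3. cons(pair(cons(pair(0, c), g(cons(0, c), 0)), pair(cons(g(0, 0), 0), cons(a, g(a, 0)))), cons(c, a))  →  cons(pair(cons(pair(0, c), cons(0, c)), pair(cons(g(0, 0), 0), cons(a, g(a, 0)))), cons(c, a))   [R1 at 1.1.2]
4. cons(pair(cons(pair(0, c), cons(0, c)), pair(cons(g(0, 0), 0), cons(a, g(a, 0)))), cons(c, a))  →  cons(pair(cons(pair(0, c), cons(0, c)), pair(cons(0, 0), cons(a, g(a, 0)))), cons(c, a))   [R1 at 1.2.1.1]
5. cons(pair(cons(pair(0, c), cons(0, c)), pair(cons(0, 0), cons(a, g(a, 0)))), cons(c, a))  →  cons(pair(cons(pair(0, c), cons(0, c)), pair(cons(0, 0), cons(a, a))), cons(c, a))   [R1 at 1.2.2.2]

cons(pair(cons(pair(0, c), cons(0, c)), pair(cons(0, 0), cons(a, a))), cons(c, a))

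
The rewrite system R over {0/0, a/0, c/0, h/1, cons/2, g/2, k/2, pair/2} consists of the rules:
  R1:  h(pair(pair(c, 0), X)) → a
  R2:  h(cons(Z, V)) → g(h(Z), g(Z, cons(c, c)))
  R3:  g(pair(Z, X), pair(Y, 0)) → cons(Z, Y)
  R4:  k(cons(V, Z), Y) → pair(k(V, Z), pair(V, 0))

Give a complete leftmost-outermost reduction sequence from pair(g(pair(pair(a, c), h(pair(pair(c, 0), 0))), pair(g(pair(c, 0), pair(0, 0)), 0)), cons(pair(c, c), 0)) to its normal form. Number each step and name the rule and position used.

pair(cons(pair(a, c), cons(c, 0)), cons(pair(c, c), 0))

1. pair(g(pair(pair(a, c), h(pair(pair(c, 0), 0))), pair(g(pair(c, 0), pair(0, 0)), 0)), cons(pair(c, c), 0))  →  pair(cons(pair(a, c), g(pair(c, 0), pair(0, 0))), cons(pair(c, c), 0))   [R3 at 1]
2. pair(cons(pair(a, c), g(pair(c, 0), pair(0, 0))), cons(pair(c, c), 0))  →  pair(cons(pair(a, c), cons(c, 0)), cons(pair(c, c), 0))   [R3 at 1.2]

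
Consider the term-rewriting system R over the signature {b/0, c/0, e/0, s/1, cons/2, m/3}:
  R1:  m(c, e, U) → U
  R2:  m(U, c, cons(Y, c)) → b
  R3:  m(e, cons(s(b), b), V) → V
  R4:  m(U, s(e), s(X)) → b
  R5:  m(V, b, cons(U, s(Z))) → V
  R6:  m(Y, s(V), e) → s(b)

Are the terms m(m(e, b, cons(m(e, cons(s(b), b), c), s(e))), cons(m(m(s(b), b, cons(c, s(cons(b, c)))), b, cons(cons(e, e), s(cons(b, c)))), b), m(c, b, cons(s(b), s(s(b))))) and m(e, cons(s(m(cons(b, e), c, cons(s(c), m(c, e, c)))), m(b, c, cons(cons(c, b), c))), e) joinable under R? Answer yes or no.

no — NF(t₁) = c, NF(t₂) = e

Reduce t₁ = m(m(e, b, cons(m(e, cons(s(b), b), c), s(e))), cons(m(m(s(b), b, cons(c, s(cons(b, c)))), b, cons(cons(e, e), s(cons(b, c)))), b), m(c, b, cons(s(b), s(s(b))))):
1. m(m(e, b, cons(m(e, cons(s(b), b), c), s(e))), cons(m(m(s(b), b, cons(c, s(cons(b, c)))), b, cons(cons(e, e), s(cons(b, c)))), b), m(c, b, cons(s(b), s(s(b)))))  →  m(e, cons(m(m(s(b), b, cons(c, s(cons(b, c)))), b, cons(cons(e, e), s(cons(b, c)))), b), m(c, b, cons(s(b), s(s(b)))))   [R5 at 1]
2. m(e, cons(m(m(s(b), b, cons(c, s(cons(b, c)))), b, cons(cons(e, e), s(cons(b, c)))), b), m(c, b, cons(s(b), s(s(b)))))  →  m(e, cons(m(s(b), b, cons(c, s(cons(b, c)))), b), m(c, b, cons(s(b), s(s(b)))))   [R5 at 2.1]
3. m(e, cons(m(s(b), b, cons(c, s(cons(b, c)))), b), m(c, b, cons(s(b), s(s(b)))))  →  m(e, cons(s(b), b), m(c, b, cons(s(b), s(s(b)))))   [R5 at 2.1]
4. m(e, cons(s(b), b), m(c, b, cons(s(b), s(s(b)))))  →  m(c, b, cons(s(b), s(s(b))))   [R3 at ε]
5. m(c, b, cons(s(b), s(s(b))))  →  c   [R5 at ε]

Reduce t₂ = m(e, cons(s(m(cons(b, e), c, cons(s(c), m(c, e, c)))), m(b, c, cons(cons(c, b), c))), e):
1. m(e, cons(s(m(cons(b, e), c, cons(s(c), m(c, e, c)))), m(b, c, cons(cons(c, b), c))), e)  →  m(e, cons(s(m(cons(b, e), c, cons(s(c), c))), m(b, c, cons(cons(c, b), c))), e)   [R1 at 2.1.1.3.2]
2. m(e, cons(s(m(cons(b, e), c, cons(s(c), c))), m(b, c, cons(cons(c, b), c))), e)  →  m(e, cons(s(b), m(b, c, cons(cons(c, b), c))), e)   [R2 at 2.1.1]
3. m(e, cons(s(b), m(b, c, cons(cons(c, b), c))), e)  →  m(e, cons(s(b), b), e)   [R2 at 2.2]
4. m(e, cons(s(b), b), e)  →  e   [R3 at ε]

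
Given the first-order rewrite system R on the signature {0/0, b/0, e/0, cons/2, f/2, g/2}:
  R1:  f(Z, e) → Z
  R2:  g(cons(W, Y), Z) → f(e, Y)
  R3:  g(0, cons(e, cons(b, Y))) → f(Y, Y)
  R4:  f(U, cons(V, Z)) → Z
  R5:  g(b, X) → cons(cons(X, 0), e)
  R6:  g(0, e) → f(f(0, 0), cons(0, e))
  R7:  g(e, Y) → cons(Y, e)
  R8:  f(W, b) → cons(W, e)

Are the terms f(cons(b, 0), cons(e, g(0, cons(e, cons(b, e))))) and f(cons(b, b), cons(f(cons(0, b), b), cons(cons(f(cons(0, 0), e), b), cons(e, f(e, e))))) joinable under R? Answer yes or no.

Reduce t₁ = f(cons(b, 0), cons(e, g(0, cons(e, cons(b, e))))):
1. f(cons(b, 0), cons(e, g(0, cons(e, cons(b, e)))))  →  g(0, cons(e, cons(b, e)))   [R4 at ε]
2. g(0, cons(e, cons(b, e)))  →  f(e, e)   [R3 at ε]
3. f(e, e)  →  e   [R1 at ε]

Reduce t₂ = f(cons(b, b), cons(f(cons(0, b), b), cons(cons(f(cons(0, 0), e), b), cons(e, f(e, e))))):
1. f(cons(b, b), cons(f(cons(0, b), b), cons(cons(f(cons(0, 0), e), b), cons(e, f(e, e)))))  →  cons(cons(f(cons(0, 0), e), b), cons(e, f(e, e)))   [R4 at ε]
2. cons(cons(f(cons(0, 0), e), b), cons(e, f(e, e)))  →  cons(cons(cons(0, 0), b), cons(e, f(e, e)))   [R1 at 1.1]
3. cons(cons(cons(0, 0), b), cons(e, f(e, e)))  →  cons(cons(cons(0, 0), b), cons(e, e))   [R1 at 2.2]

no — NF(t₁) = e, NF(t₂) = cons(cons(cons(0, 0), b), cons(e, e))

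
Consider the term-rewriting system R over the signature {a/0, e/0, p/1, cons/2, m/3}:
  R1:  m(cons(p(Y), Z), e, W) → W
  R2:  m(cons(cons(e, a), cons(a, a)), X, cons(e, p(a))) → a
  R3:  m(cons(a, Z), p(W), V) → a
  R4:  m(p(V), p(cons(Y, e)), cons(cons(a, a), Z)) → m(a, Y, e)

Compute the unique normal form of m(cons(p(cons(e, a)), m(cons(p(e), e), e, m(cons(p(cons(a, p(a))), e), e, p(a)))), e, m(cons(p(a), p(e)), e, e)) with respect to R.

e

1. m(cons(p(cons(e, a)), m(cons(p(e), e), e, m(cons(p(cons(a, p(a))), e), e, p(a)))), e, m(cons(p(a), p(e)), e, e))  →  m(cons(p(a), p(e)), e, e)   [R1 at ε]
2. m(cons(p(a), p(e)), e, e)  →  e   [R1 at ε]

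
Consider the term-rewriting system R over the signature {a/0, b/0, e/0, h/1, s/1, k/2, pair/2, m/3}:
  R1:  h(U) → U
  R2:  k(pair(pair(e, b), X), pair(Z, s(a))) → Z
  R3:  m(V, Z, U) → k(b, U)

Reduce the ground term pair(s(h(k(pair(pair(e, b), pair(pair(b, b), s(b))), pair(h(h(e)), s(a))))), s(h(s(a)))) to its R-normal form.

pair(s(e), s(s(a)))

1. pair(s(h(k(pair(pair(e, b), pair(pair(b, b), s(b))), pair(h(h(e)), s(a))))), s(h(s(a))))  →  pair(s(k(pair(pair(e, b), pair(pair(b, b), s(b))), pair(h(h(e)), s(a)))), s(h(s(a))))   [R1 at 1.1]
2. pair(s(k(pair(pair(e, b), pair(pair(b, b), s(b))), pair(h(h(e)), s(a)))), s(h(s(a))))  →  pair(s(h(h(e))), s(h(s(a))))   [R2 at 1.1]
3. pair(s(h(h(e))), s(h(s(a))))  →  pair(s(h(e)), s(h(s(a))))   [R1 at 1.1]
4. pair(s(h(e)), s(h(s(a))))  →  pair(s(e), s(h(s(a))))   [R1 at 1.1]
5. pair(s(e), s(h(s(a))))  →  pair(s(e), s(s(a)))   [R1 at 2.1]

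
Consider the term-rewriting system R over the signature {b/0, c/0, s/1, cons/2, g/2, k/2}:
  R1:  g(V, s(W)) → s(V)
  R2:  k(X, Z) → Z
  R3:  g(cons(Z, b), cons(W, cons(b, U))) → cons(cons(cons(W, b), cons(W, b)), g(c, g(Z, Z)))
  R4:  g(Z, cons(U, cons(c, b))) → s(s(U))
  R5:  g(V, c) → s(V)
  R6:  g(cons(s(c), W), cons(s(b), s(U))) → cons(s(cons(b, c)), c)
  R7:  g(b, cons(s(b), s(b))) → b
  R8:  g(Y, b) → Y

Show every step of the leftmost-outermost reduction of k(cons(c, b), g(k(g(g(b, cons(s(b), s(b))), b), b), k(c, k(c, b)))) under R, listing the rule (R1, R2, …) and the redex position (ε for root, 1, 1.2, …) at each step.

1. k(cons(c, b), g(k(g(g(b, cons(s(b), s(b))), b), b), k(c, k(c, b))))  →  g(k(g(g(b, cons(s(b), s(b))), b), b), k(c, k(c, b)))   [R2 at ε]
2. g(k(g(g(b, cons(s(b), s(b))), b), b), k(c, k(c, b)))  →  g(b, k(c, k(c, b)))   [R2 at 1]
3. g(b, k(c, k(c, b)))  →  g(b, k(c, b))   [R2 at 2]
4. g(b, k(c, b))  →  g(b, b)   [R2 at 2]
5. g(b, b)  →  b   [R8 at ε]

b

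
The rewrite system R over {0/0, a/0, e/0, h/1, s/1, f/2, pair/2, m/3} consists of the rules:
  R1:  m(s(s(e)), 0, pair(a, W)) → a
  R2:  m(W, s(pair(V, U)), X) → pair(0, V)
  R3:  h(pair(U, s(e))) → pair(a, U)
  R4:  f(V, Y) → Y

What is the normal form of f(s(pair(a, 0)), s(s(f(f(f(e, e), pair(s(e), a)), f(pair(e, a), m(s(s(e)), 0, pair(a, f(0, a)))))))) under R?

s(s(a))

1. f(s(pair(a, 0)), s(s(f(f(f(e, e), pair(s(e), a)), f(pair(e, a), m(s(s(e)), 0, pair(a, f(0, a))))))))  →  s(s(f(f(f(e, e), pair(s(e), a)), f(pair(e, a), m(s(s(e)), 0, pair(a, f(0, a)))))))   [R4 at ε]
2. s(s(f(f(f(e, e), pair(s(e), a)), f(pair(e, a), m(s(s(e)), 0, pair(a, f(0, a)))))))  →  s(s(f(pair(e, a), m(s(s(e)), 0, pair(a, f(0, a))))))   [R4 at 1.1]
3. s(s(f(pair(e, a), m(s(s(e)), 0, pair(a, f(0, a))))))  →  s(s(m(s(s(e)), 0, pair(a, f(0, a)))))   [R4 at 1.1]
4. s(s(m(s(s(e)), 0, pair(a, f(0, a)))))  →  s(s(a))   [R1 at 1.1]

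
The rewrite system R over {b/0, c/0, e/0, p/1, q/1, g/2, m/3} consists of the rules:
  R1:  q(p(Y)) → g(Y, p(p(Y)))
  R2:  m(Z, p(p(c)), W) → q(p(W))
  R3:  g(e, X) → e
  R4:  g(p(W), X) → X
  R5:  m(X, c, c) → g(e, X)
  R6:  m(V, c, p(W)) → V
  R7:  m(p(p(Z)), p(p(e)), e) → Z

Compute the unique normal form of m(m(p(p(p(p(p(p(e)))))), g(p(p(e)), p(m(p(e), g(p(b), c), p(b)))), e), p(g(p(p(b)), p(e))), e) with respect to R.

p(p(e))

1. m(m(p(p(p(p(p(p(e)))))), g(p(p(e)), p(m(p(e), g(p(b), c), p(b)))), e), p(g(p(p(b)), p(e))), e)  →  m(m(p(p(p(p(p(p(e)))))), p(m(p(e), g(p(b), c), p(b))), e), p(g(p(p(b)), p(e))), e)   [R4 at 1.2]
2. m(m(p(p(p(p(p(p(e)))))), p(m(p(e), g(p(b), c), p(b))), e), p(g(p(p(b)), p(e))), e)  →  m(m(p(p(p(p(p(p(e)))))), p(m(p(e), c, p(b))), e), p(g(p(p(b)), p(e))), e)   [R4 at 1.2.1.2]
3. m(m(p(p(p(p(p(p(e)))))), p(m(p(e), c, p(b))), e), p(g(p(p(b)), p(e))), e)  →  m(m(p(p(p(p(p(p(e)))))), p(p(e)), e), p(g(p(p(b)), p(e))), e)   [R6 at 1.2.1]
4. m(m(p(p(p(p(p(p(e)))))), p(p(e)), e), p(g(p(p(b)), p(e))), e)  →  m(p(p(p(p(e)))), p(g(p(p(b)), p(e))), e)   [R7 at 1]
5. m(p(p(p(p(e)))), p(g(p(p(b)), p(e))), e)  →  m(p(p(p(p(e)))), p(p(e)), e)   [R4 at 2.1]
6. m(p(p(p(p(e)))), p(p(e)), e)  →  p(p(e))   [R7 at ε]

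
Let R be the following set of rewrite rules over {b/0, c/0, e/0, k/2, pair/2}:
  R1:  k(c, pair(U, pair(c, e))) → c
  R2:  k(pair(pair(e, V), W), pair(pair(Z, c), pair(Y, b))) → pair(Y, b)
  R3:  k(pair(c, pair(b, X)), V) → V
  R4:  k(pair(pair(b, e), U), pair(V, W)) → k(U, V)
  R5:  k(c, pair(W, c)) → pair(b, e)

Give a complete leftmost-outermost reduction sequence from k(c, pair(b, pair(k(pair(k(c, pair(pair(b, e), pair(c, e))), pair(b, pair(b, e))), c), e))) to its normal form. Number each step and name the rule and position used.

c

1. k(c, pair(b, pair(k(pair(k(c, pair(pair(b, e), pair(c, e))), pair(b, pair(b, e))), c), e)))  →  k(c, pair(b, pair(k(pair(c, pair(b, pair(b, e))), c), e)))   [R1 at 2.2.1.1.1]
2. k(c, pair(b, pair(k(pair(c, pair(b, pair(b, e))), c), e)))  →  k(c, pair(b, pair(c, e)))   [R3 at 2.2.1]
3. k(c, pair(b, pair(c, e)))  →  c   [R1 at ε]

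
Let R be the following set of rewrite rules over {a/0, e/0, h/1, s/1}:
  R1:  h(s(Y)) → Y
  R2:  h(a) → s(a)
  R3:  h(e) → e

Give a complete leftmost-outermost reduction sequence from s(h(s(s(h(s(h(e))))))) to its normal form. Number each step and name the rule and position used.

1. s(h(s(s(h(s(h(e)))))))  →  s(s(h(s(h(e)))))   [R1 at 1]
2. s(s(h(s(h(e)))))  →  s(s(h(e)))   [R1 at 1.1]
3. s(s(h(e)))  →  s(s(e))   [R3 at 1.1]

s(s(e))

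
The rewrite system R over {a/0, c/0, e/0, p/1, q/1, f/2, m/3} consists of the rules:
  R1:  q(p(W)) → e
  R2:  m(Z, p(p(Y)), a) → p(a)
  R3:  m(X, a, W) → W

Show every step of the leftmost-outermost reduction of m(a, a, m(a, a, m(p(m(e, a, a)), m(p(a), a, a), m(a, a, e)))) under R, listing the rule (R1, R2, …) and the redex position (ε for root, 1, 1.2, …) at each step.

e

1. m(a, a, m(a, a, m(p(m(e, a, a)), m(p(a), a, a), m(a, a, e))))  →  m(a, a, m(p(m(e, a, a)), m(p(a), a, a), m(a, a, e)))   [R3 at ε]
2. m(a, a, m(p(m(e, a, a)), m(p(a), a, a), m(a, a, e)))  →  m(p(m(e, a, a)), m(p(a), a, a), m(a, a, e))   [R3 at ε]
3. m(p(m(e, a, a)), m(p(a), a, a), m(a, a, e))  →  m(p(a), m(p(a), a, a), m(a, a, e))   [R3 at 1.1]
4. m(p(a), m(p(a), a, a), m(a, a, e))  →  m(p(a), a, m(a, a, e))   [R3 at 2]
5. m(p(a), a, m(a, a, e))  →  m(a, a, e)   [R3 at ε]
6. m(a, a, e)  →  e   [R3 at ε]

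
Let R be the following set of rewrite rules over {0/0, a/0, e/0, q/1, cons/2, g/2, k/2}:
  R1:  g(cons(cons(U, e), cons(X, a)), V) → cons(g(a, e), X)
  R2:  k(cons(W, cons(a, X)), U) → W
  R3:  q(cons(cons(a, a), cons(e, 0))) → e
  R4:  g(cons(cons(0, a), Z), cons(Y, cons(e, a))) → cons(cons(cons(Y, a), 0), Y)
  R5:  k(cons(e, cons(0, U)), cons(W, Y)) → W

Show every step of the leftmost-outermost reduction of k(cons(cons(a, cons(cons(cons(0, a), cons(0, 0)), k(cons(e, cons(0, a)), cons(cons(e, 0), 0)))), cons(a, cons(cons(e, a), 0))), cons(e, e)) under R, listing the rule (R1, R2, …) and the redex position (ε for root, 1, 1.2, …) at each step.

cons(a, cons(cons(cons(0, a), cons(0, 0)), cons(e, 0)))

1. k(cons(cons(a, cons(cons(cons(0, a), cons(0, 0)), k(cons(e, cons(0, a)), cons(cons(e, 0), 0)))), cons(a, cons(cons(e, a), 0))), cons(e, e))  →  cons(a, cons(cons(cons(0, a), cons(0, 0)), k(cons(e, cons(0, a)), cons(cons(e, 0), 0))))   [R2 at ε]
2. cons(a, cons(cons(cons(0, a), cons(0, 0)), k(cons(e, cons(0, a)), cons(cons(e, 0), 0))))  →  cons(a, cons(cons(cons(0, a), cons(0, 0)), cons(e, 0)))   [R5 at 2.2]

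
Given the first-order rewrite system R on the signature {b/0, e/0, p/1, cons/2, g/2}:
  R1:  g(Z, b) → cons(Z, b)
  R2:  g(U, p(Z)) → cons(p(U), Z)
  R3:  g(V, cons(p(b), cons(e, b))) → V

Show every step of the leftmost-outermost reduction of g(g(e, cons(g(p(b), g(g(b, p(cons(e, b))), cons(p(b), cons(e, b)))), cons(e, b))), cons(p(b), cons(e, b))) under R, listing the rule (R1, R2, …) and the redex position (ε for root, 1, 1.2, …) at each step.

e

1. g(g(e, cons(g(p(b), g(g(b, p(cons(e, b))), cons(p(b), cons(e, b)))), cons(e, b))), cons(p(b), cons(e, b)))  →  g(e, cons(g(p(b), g(g(b, p(cons(e, b))), cons(p(b), cons(e, b)))), cons(e, b)))   [R3 at ε]
2. g(e, cons(g(p(b), g(g(b, p(cons(e, b))), cons(p(b), cons(e, b)))), cons(e, b)))  →  g(e, cons(g(p(b), g(b, p(cons(e, b)))), cons(e, b)))   [R3 at 2.1.2]
3. g(e, cons(g(p(b), g(b, p(cons(e, b)))), cons(e, b)))  →  g(e, cons(g(p(b), cons(p(b), cons(e, b))), cons(e, b)))   [R2 at 2.1.2]
4. g(e, cons(g(p(b), cons(p(b), cons(e, b))), cons(e, b)))  →  g(e, cons(p(b), cons(e, b)))   [R3 at 2.1]
5. g(e, cons(p(b), cons(e, b)))  →  e   [R3 at ε]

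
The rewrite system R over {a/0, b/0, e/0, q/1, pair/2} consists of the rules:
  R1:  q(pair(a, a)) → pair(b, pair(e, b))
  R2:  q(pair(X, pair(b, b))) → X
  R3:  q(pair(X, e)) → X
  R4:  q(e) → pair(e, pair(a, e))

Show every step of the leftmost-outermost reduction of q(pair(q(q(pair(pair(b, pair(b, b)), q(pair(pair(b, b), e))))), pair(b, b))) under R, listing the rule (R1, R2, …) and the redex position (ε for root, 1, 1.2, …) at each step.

1. q(pair(q(q(pair(pair(b, pair(b, b)), q(pair(pair(b, b), e))))), pair(b, b)))  →  q(q(pair(pair(b, pair(b, b)), q(pair(pair(b, b), e)))))   [R2 at ε]
2. q(q(pair(pair(b, pair(b, b)), q(pair(pair(b, b), e)))))  →  q(q(pair(pair(b, pair(b, b)), pair(b, b))))   [R3 at 1.1.2]
3. q(q(pair(pair(b, pair(b, b)), pair(b, b))))  →  q(pair(b, pair(b, b)))   [R2 at 1]
4. q(pair(b, pair(b, b)))  →  b   [R2 at ε]

b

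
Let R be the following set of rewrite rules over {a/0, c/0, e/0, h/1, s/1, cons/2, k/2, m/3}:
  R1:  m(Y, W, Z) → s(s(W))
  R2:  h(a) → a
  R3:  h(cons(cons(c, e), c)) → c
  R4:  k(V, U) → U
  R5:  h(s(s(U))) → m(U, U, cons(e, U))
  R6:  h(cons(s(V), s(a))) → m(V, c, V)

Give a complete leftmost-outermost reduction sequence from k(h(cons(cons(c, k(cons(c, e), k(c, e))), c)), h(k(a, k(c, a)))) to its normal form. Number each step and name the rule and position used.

1. k(h(cons(cons(c, k(cons(c, e), k(c, e))), c)), h(k(a, k(c, a))))  →  h(k(a, k(c, a)))   [R4 at ε]
2. h(k(a, k(c, a)))  →  h(k(c, a))   [R4 at 1]
3. h(k(c, a))  →  h(a)   [R4 at 1]
4. h(a)  →  a   [R2 at ε]

a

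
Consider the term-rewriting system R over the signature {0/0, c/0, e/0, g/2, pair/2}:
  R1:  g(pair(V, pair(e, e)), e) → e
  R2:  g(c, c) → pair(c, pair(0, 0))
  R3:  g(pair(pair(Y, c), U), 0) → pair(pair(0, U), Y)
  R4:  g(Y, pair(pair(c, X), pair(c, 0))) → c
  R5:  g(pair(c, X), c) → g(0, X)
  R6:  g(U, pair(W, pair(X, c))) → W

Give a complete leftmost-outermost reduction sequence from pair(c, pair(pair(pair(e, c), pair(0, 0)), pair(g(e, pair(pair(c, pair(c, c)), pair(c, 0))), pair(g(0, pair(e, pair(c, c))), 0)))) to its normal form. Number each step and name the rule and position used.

pair(c, pair(pair(pair(e, c), pair(0, 0)), pair(c, pair(e, 0))))

1. pair(c, pair(pair(pair(e, c), pair(0, 0)), pair(g(e, pair(pair(c, pair(c, c)), pair(c, 0))), pair(g(0, pair(e, pair(c, c))), 0))))  →  pair(c, pair(pair(pair(e, c), pair(0, 0)), pair(c, pair(g(0, pair(e, pair(c, c))), 0))))   [R4 at 2.2.1]
2. pair(c, pair(pair(pair(e, c), pair(0, 0)), pair(c, pair(g(0, pair(e, pair(c, c))), 0))))  →  pair(c, pair(pair(pair(e, c), pair(0, 0)), pair(c, pair(e, 0))))   [R6 at 2.2.2.1]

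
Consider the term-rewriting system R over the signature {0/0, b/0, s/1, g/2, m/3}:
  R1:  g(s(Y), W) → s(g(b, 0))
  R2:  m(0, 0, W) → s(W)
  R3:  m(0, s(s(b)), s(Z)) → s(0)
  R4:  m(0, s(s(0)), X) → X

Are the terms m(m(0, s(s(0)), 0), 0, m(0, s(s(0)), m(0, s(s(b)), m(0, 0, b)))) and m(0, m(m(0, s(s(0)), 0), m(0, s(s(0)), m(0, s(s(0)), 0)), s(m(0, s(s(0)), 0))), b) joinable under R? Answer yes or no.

no — NF(t₁) = s(s(0)), NF(t₂) = b

Reduce t₁ = m(m(0, s(s(0)), 0), 0, m(0, s(s(0)), m(0, s(s(b)), m(0, 0, b)))):
1. m(m(0, s(s(0)), 0), 0, m(0, s(s(0)), m(0, s(s(b)), m(0, 0, b))))  →  m(0, 0, m(0, s(s(0)), m(0, s(s(b)), m(0, 0, b))))   [R4 at 1]
2. m(0, 0, m(0, s(s(0)), m(0, s(s(b)), m(0, 0, b))))  →  s(m(0, s(s(0)), m(0, s(s(b)), m(0, 0, b))))   [R2 at ε]
3. s(m(0, s(s(0)), m(0, s(s(b)), m(0, 0, b))))  →  s(m(0, s(s(b)), m(0, 0, b)))   [R4 at 1]
4. s(m(0, s(s(b)), m(0, 0, b)))  →  s(m(0, s(s(b)), s(b)))   [R2 at 1.3]
5. s(m(0, s(s(b)), s(b)))  →  s(s(0))   [R3 at 1]

Reduce t₂ = m(0, m(m(0, s(s(0)), 0), m(0, s(s(0)), m(0, s(s(0)), 0)), s(m(0, s(s(0)), 0))), b):
1. m(0, m(m(0, s(s(0)), 0), m(0, s(s(0)), m(0, s(s(0)), 0)), s(m(0, s(s(0)), 0))), b)  →  m(0, m(0, m(0, s(s(0)), m(0, s(s(0)), 0)), s(m(0, s(s(0)), 0))), b)   [R4 at 2.1]
2. m(0, m(0, m(0, s(s(0)), m(0, s(s(0)), 0)), s(m(0, s(s(0)), 0))), b)  →  m(0, m(0, m(0, s(s(0)), 0), s(m(0, s(s(0)), 0))), b)   [R4 at 2.2]
3. m(0, m(0, m(0, s(s(0)), 0), s(m(0, s(s(0)), 0))), b)  →  m(0, m(0, 0, s(m(0, s(s(0)), 0))), b)   [R4 at 2.2]
4. m(0, m(0, 0, s(m(0, s(s(0)), 0))), b)  →  m(0, s(s(m(0, s(s(0)), 0))), b)   [R2 at 2]
5. m(0, s(s(m(0, s(s(0)), 0))), b)  →  m(0, s(s(0)), b)   [R4 at 2.1.1]
6. m(0, s(s(0)), b)  →  b   [R4 at ε]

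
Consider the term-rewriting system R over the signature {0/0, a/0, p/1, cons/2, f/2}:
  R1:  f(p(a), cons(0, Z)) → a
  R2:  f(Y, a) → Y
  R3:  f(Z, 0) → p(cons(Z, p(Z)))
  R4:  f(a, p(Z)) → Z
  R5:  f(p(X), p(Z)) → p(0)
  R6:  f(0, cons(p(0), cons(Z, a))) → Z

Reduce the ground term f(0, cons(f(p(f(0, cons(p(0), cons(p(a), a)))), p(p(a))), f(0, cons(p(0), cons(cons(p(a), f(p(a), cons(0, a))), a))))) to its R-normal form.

p(a)

1. f(0, cons(f(p(f(0, cons(p(0), cons(p(a), a)))), p(p(a))), f(0, cons(p(0), cons(cons(p(a), f(p(a), cons(0, a))), a)))))  →  f(0, cons(p(0), f(0, cons(p(0), cons(cons(p(a), f(p(a), cons(0, a))), a)))))   [R5 at 2.1]
2. f(0, cons(p(0), f(0, cons(p(0), cons(cons(p(a), f(p(a), cons(0, a))), a)))))  →  f(0, cons(p(0), cons(p(a), f(p(a), cons(0, a)))))   [R6 at 2.2]
3. f(0, cons(p(0), cons(p(a), f(p(a), cons(0, a)))))  →  f(0, cons(p(0), cons(p(a), a)))   [R1 at 2.2.2]
4. f(0, cons(p(0), cons(p(a), a)))  →  p(a)   [R6 at ε]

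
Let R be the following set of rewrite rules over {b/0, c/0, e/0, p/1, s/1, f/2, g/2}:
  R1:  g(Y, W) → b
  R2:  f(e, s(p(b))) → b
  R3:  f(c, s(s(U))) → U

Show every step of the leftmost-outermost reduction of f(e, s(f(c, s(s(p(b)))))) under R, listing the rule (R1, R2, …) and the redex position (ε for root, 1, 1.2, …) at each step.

1. f(e, s(f(c, s(s(p(b))))))  →  f(e, s(p(b)))   [R3 at 2.1]
2. f(e, s(p(b)))  →  b   [R2 at ε]

b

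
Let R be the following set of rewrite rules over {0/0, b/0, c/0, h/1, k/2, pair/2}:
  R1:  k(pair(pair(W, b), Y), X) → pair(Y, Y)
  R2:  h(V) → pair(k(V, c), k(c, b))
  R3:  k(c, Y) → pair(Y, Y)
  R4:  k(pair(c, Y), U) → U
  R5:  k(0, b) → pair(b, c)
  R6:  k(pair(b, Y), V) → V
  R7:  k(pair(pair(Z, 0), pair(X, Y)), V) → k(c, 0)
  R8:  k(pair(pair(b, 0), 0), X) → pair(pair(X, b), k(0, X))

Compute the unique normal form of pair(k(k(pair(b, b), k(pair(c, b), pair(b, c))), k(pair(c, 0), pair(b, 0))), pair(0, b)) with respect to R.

pair(pair(b, 0), pair(0, b))

1. pair(k(k(pair(b, b), k(pair(c, b), pair(b, c))), k(pair(c, 0), pair(b, 0))), pair(0, b))  →  pair(k(k(pair(c, b), pair(b, c)), k(pair(c, 0), pair(b, 0))), pair(0, b))   [R6 at 1.1]
2. pair(k(k(pair(c, b), pair(b, c)), k(pair(c, 0), pair(b, 0))), pair(0, b))  →  pair(k(pair(b, c), k(pair(c, 0), pair(b, 0))), pair(0, b))   [R4 at 1.1]
3. pair(k(pair(b, c), k(pair(c, 0), pair(b, 0))), pair(0, b))  →  pair(k(pair(c, 0), pair(b, 0)), pair(0, b))   [R6 at 1]
4. pair(k(pair(c, 0), pair(b, 0)), pair(0, b))  →  pair(pair(b, 0), pair(0, b))   [R4 at 1]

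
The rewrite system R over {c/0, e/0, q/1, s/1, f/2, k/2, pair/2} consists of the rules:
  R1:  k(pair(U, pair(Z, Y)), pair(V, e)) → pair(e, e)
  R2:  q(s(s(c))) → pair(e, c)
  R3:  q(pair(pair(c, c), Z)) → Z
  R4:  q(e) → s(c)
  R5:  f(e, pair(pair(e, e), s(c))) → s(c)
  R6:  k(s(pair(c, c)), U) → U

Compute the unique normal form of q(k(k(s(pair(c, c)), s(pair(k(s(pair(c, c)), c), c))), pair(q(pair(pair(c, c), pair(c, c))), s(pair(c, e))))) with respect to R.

1. q(k(k(s(pair(c, c)), s(pair(k(s(pair(c, c)), c), c))), pair(q(pair(pair(c, c), pair(c, c))), s(pair(c, e)))))  →  q(k(s(pair(k(s(pair(c, c)), c), c)), pair(q(pair(pair(c, c), pair(c, c))), s(pair(c, e)))))   [R6 at 1.1]
2. q(k(s(pair(k(s(pair(c, c)), c), c)), pair(q(pair(pair(c, c), pair(c, c))), s(pair(c, e)))))  →  q(k(s(pair(c, c)), pair(q(pair(pair(c, c), pair(c, c))), s(pair(c, e)))))   [R6 at 1.1.1.1]
3. q(k(s(pair(c, c)), pair(q(pair(pair(c, c), pair(c, c))), s(pair(c, e)))))  →  q(pair(q(pair(pair(c, c), pair(c, c))), s(pair(c, e))))   [R6 at 1]
4. q(pair(q(pair(pair(c, c), pair(c, c))), s(pair(c, e))))  →  q(pair(pair(c, c), s(pair(c, e))))   [R3 at 1.1]
5. q(pair(pair(c, c), s(pair(c, e))))  →  s(pair(c, e))   [R3 at ε]

s(pair(c, e))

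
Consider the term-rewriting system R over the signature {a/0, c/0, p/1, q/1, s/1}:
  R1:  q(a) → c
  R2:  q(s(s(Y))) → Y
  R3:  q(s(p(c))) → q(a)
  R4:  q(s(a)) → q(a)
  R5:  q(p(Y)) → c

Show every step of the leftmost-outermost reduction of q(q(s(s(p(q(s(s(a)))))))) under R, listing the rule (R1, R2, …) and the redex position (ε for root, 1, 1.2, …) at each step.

1. q(q(s(s(p(q(s(s(a))))))))  →  q(p(q(s(s(a)))))   [R2 at 1]
2. q(p(q(s(s(a)))))  →  c   [R5 at ε]

c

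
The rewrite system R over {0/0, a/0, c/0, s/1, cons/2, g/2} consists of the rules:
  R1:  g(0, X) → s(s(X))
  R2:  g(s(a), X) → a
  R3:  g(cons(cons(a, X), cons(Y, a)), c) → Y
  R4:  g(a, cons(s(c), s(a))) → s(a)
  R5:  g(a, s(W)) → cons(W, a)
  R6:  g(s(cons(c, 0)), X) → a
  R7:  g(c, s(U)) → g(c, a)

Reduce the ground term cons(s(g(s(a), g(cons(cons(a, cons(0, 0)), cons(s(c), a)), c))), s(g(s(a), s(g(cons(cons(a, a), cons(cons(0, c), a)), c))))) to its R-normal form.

1. cons(s(g(s(a), g(cons(cons(a, cons(0, 0)), cons(s(c), a)), c))), s(g(s(a), s(g(cons(cons(a, a), cons(cons(0, c), a)), c)))))  →  cons(s(a), s(g(s(a), s(g(cons(cons(a, a), cons(cons(0, c), a)), c)))))   [R2 at 1.1]
2. cons(s(a), s(g(s(a), s(g(cons(cons(a, a), cons(cons(0, c), a)), c)))))  →  cons(s(a), s(a))   [R2 at 2.1]

cons(s(a), s(a))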